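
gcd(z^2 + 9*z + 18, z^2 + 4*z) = 1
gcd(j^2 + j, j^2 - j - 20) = 1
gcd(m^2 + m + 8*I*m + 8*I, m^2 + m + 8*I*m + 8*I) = m^2 + m*(1 + 8*I) + 8*I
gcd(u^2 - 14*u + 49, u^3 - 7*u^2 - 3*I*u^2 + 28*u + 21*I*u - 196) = u - 7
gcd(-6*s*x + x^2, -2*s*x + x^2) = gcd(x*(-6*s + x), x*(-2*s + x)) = x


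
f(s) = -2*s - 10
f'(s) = -2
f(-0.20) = -9.60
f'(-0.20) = -2.00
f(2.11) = -14.22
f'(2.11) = -2.00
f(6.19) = -22.38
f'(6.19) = -2.00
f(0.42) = -10.84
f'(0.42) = -2.00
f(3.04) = -16.08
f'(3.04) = -2.00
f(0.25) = -10.50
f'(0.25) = -2.00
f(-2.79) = -4.42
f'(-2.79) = -2.00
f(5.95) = -21.90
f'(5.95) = -2.00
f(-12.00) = 14.00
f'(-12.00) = -2.00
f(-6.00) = 2.00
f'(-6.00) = -2.00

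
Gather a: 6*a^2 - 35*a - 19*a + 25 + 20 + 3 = 6*a^2 - 54*a + 48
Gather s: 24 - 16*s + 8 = 32 - 16*s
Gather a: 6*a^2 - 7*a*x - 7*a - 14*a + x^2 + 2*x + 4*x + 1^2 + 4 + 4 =6*a^2 + a*(-7*x - 21) + x^2 + 6*x + 9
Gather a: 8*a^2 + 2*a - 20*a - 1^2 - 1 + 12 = 8*a^2 - 18*a + 10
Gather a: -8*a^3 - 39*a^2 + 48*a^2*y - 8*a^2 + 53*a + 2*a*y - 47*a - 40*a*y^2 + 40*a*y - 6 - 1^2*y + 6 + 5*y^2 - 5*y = -8*a^3 + a^2*(48*y - 47) + a*(-40*y^2 + 42*y + 6) + 5*y^2 - 6*y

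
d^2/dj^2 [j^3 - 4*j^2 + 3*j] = 6*j - 8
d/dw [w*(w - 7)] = 2*w - 7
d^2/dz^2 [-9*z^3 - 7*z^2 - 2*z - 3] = -54*z - 14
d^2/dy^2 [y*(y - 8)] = 2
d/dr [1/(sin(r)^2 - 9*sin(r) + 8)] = (9 - 2*sin(r))*cos(r)/(sin(r)^2 - 9*sin(r) + 8)^2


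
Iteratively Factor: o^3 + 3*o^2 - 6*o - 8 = (o + 4)*(o^2 - o - 2) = (o + 1)*(o + 4)*(o - 2)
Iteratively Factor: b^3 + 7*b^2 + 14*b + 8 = (b + 4)*(b^2 + 3*b + 2) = (b + 2)*(b + 4)*(b + 1)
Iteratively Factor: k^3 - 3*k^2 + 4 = (k - 2)*(k^2 - k - 2) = (k - 2)^2*(k + 1)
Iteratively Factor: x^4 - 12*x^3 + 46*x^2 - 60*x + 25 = (x - 5)*(x^3 - 7*x^2 + 11*x - 5) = (x - 5)^2*(x^2 - 2*x + 1) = (x - 5)^2*(x - 1)*(x - 1)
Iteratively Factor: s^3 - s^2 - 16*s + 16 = (s - 4)*(s^2 + 3*s - 4) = (s - 4)*(s + 4)*(s - 1)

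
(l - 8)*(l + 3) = l^2 - 5*l - 24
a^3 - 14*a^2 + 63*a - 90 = (a - 6)*(a - 5)*(a - 3)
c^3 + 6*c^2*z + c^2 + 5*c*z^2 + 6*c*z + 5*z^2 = (c + 1)*(c + z)*(c + 5*z)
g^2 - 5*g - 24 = (g - 8)*(g + 3)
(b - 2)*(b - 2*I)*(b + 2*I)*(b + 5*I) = b^4 - 2*b^3 + 5*I*b^3 + 4*b^2 - 10*I*b^2 - 8*b + 20*I*b - 40*I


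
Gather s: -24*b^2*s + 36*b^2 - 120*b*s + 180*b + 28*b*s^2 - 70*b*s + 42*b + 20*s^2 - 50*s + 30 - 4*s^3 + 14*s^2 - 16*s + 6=36*b^2 + 222*b - 4*s^3 + s^2*(28*b + 34) + s*(-24*b^2 - 190*b - 66) + 36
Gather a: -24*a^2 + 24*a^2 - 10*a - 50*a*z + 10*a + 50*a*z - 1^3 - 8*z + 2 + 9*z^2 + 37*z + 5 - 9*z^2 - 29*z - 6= 0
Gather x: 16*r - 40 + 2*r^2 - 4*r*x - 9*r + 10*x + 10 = 2*r^2 + 7*r + x*(10 - 4*r) - 30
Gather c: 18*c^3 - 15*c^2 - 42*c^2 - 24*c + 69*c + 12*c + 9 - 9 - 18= 18*c^3 - 57*c^2 + 57*c - 18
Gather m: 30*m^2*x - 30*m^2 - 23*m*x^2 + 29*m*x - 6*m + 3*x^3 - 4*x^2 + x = m^2*(30*x - 30) + m*(-23*x^2 + 29*x - 6) + 3*x^3 - 4*x^2 + x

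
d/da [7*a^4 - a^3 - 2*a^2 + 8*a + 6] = 28*a^3 - 3*a^2 - 4*a + 8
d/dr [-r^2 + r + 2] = 1 - 2*r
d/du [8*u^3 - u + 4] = 24*u^2 - 1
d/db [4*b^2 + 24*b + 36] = 8*b + 24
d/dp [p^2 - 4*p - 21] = 2*p - 4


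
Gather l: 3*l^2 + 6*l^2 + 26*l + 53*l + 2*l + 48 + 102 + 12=9*l^2 + 81*l + 162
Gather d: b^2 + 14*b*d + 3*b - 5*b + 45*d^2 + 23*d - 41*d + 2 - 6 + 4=b^2 - 2*b + 45*d^2 + d*(14*b - 18)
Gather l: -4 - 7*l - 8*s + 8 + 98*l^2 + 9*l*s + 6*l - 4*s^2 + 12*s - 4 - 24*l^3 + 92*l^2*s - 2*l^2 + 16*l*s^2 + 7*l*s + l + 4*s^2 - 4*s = -24*l^3 + l^2*(92*s + 96) + l*(16*s^2 + 16*s)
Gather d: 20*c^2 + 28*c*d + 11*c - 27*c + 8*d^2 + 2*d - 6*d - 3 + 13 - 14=20*c^2 - 16*c + 8*d^2 + d*(28*c - 4) - 4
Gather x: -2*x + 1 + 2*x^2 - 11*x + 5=2*x^2 - 13*x + 6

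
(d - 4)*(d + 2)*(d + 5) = d^3 + 3*d^2 - 18*d - 40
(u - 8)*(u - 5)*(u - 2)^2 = u^4 - 17*u^3 + 96*u^2 - 212*u + 160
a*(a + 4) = a^2 + 4*a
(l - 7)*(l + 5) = l^2 - 2*l - 35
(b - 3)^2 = b^2 - 6*b + 9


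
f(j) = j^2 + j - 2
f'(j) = 2*j + 1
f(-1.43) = -1.39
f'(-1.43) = -1.86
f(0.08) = -1.91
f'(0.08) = 1.16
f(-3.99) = 9.93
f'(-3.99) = -6.98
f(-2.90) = 3.51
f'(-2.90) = -4.80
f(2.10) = 4.51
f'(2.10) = 5.20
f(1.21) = 0.67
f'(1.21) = 3.42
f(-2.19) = 0.61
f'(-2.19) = -3.38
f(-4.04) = 10.28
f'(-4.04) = -7.08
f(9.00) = 88.00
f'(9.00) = 19.00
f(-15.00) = 208.00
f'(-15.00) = -29.00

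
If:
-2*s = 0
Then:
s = 0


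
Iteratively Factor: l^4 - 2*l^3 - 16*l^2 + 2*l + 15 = (l + 1)*(l^3 - 3*l^2 - 13*l + 15) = (l - 1)*(l + 1)*(l^2 - 2*l - 15) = (l - 1)*(l + 1)*(l + 3)*(l - 5)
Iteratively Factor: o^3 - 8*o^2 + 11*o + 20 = (o - 5)*(o^2 - 3*o - 4) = (o - 5)*(o - 4)*(o + 1)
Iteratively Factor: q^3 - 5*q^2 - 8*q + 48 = (q - 4)*(q^2 - q - 12) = (q - 4)^2*(q + 3)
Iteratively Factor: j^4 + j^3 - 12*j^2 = (j)*(j^3 + j^2 - 12*j) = j*(j + 4)*(j^2 - 3*j) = j^2*(j + 4)*(j - 3)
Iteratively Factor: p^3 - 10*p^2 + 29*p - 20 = (p - 1)*(p^2 - 9*p + 20) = (p - 4)*(p - 1)*(p - 5)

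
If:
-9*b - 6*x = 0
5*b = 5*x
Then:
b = 0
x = 0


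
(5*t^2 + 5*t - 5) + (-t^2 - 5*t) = 4*t^2 - 5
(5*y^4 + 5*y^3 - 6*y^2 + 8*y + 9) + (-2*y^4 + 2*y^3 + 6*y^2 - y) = 3*y^4 + 7*y^3 + 7*y + 9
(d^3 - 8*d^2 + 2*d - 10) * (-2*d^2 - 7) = -2*d^5 + 16*d^4 - 11*d^3 + 76*d^2 - 14*d + 70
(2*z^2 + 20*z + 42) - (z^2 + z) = z^2 + 19*z + 42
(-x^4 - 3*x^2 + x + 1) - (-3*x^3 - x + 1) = -x^4 + 3*x^3 - 3*x^2 + 2*x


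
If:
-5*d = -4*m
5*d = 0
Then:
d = 0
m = 0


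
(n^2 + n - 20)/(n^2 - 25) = (n - 4)/(n - 5)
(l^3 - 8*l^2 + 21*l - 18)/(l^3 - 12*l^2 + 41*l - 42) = (l - 3)/(l - 7)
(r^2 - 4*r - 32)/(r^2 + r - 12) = (r - 8)/(r - 3)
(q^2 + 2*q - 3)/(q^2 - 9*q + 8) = (q + 3)/(q - 8)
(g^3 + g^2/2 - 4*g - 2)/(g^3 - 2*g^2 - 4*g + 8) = (g + 1/2)/(g - 2)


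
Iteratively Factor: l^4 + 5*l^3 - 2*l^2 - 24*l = (l - 2)*(l^3 + 7*l^2 + 12*l) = (l - 2)*(l + 3)*(l^2 + 4*l) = (l - 2)*(l + 3)*(l + 4)*(l)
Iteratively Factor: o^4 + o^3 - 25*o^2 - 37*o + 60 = (o - 5)*(o^3 + 6*o^2 + 5*o - 12) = (o - 5)*(o + 3)*(o^2 + 3*o - 4) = (o - 5)*(o + 3)*(o + 4)*(o - 1)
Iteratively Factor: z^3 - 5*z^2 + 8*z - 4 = (z - 2)*(z^2 - 3*z + 2) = (z - 2)*(z - 1)*(z - 2)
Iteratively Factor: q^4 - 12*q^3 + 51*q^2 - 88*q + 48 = (q - 1)*(q^3 - 11*q^2 + 40*q - 48) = (q - 4)*(q - 1)*(q^2 - 7*q + 12) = (q - 4)*(q - 3)*(q - 1)*(q - 4)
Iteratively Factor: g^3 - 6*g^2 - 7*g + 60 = (g - 4)*(g^2 - 2*g - 15) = (g - 4)*(g + 3)*(g - 5)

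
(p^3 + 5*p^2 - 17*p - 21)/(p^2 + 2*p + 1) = (p^2 + 4*p - 21)/(p + 1)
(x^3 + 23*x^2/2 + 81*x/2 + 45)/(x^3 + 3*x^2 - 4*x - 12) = (x^2 + 17*x/2 + 15)/(x^2 - 4)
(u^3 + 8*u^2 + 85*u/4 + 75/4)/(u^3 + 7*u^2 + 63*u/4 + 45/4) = (2*u + 5)/(2*u + 3)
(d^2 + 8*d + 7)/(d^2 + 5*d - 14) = (d + 1)/(d - 2)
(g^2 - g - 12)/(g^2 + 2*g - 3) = (g - 4)/(g - 1)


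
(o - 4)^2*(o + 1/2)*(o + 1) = o^4 - 13*o^3/2 + 9*o^2/2 + 20*o + 8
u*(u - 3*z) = u^2 - 3*u*z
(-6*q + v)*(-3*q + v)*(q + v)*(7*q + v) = 126*q^4 + 81*q^3*v - 47*q^2*v^2 - q*v^3 + v^4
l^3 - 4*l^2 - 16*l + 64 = (l - 4)^2*(l + 4)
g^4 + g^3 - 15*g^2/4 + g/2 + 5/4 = (g - 1)^2*(g + 1/2)*(g + 5/2)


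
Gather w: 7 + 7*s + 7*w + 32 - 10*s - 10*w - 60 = -3*s - 3*w - 21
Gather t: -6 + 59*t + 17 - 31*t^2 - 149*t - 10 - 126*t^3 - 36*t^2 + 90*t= -126*t^3 - 67*t^2 + 1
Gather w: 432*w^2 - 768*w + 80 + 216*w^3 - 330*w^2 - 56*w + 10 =216*w^3 + 102*w^2 - 824*w + 90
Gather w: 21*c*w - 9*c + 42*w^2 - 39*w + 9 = -9*c + 42*w^2 + w*(21*c - 39) + 9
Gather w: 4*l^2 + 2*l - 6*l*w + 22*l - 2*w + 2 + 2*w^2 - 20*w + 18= 4*l^2 + 24*l + 2*w^2 + w*(-6*l - 22) + 20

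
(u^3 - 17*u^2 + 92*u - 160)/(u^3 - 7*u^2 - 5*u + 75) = (u^2 - 12*u + 32)/(u^2 - 2*u - 15)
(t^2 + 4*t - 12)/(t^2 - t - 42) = (t - 2)/(t - 7)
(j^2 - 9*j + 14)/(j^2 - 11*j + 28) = (j - 2)/(j - 4)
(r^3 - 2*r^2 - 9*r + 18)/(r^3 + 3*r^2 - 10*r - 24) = (r^2 + r - 6)/(r^2 + 6*r + 8)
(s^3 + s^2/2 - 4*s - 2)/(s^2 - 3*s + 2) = (s^2 + 5*s/2 + 1)/(s - 1)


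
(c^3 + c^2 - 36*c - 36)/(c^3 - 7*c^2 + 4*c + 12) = (c + 6)/(c - 2)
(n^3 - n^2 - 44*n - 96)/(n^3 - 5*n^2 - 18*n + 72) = (n^2 - 5*n - 24)/(n^2 - 9*n + 18)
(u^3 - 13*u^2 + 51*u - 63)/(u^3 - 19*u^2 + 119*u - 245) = (u^2 - 6*u + 9)/(u^2 - 12*u + 35)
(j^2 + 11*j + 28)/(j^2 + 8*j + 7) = (j + 4)/(j + 1)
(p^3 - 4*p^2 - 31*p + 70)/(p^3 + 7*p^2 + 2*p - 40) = (p - 7)/(p + 4)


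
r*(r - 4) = r^2 - 4*r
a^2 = a^2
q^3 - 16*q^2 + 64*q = q*(q - 8)^2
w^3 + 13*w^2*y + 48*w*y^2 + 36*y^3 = (w + y)*(w + 6*y)^2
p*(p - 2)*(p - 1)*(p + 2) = p^4 - p^3 - 4*p^2 + 4*p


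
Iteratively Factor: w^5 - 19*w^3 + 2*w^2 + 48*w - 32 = (w + 4)*(w^4 - 4*w^3 - 3*w^2 + 14*w - 8) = (w - 4)*(w + 4)*(w^3 - 3*w + 2) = (w - 4)*(w - 1)*(w + 4)*(w^2 + w - 2) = (w - 4)*(w - 1)^2*(w + 4)*(w + 2)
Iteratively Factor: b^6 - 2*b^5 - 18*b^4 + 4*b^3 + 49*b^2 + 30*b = (b - 5)*(b^5 + 3*b^4 - 3*b^3 - 11*b^2 - 6*b) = (b - 5)*(b + 1)*(b^4 + 2*b^3 - 5*b^2 - 6*b) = (b - 5)*(b + 1)*(b + 3)*(b^3 - b^2 - 2*b) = b*(b - 5)*(b + 1)*(b + 3)*(b^2 - b - 2) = b*(b - 5)*(b + 1)^2*(b + 3)*(b - 2)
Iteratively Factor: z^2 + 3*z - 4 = (z - 1)*(z + 4)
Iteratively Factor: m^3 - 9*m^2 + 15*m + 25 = (m + 1)*(m^2 - 10*m + 25) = (m - 5)*(m + 1)*(m - 5)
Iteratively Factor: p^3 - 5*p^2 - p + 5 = (p - 5)*(p^2 - 1) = (p - 5)*(p + 1)*(p - 1)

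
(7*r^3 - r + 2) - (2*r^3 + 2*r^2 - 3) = 5*r^3 - 2*r^2 - r + 5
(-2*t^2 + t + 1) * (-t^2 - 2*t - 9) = 2*t^4 + 3*t^3 + 15*t^2 - 11*t - 9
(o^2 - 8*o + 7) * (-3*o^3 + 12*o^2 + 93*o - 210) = -3*o^5 + 36*o^4 - 24*o^3 - 870*o^2 + 2331*o - 1470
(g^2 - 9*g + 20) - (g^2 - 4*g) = 20 - 5*g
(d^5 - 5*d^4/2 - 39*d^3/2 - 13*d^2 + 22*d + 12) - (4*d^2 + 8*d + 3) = d^5 - 5*d^4/2 - 39*d^3/2 - 17*d^2 + 14*d + 9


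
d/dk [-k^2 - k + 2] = -2*k - 1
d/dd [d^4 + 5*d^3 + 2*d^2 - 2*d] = 4*d^3 + 15*d^2 + 4*d - 2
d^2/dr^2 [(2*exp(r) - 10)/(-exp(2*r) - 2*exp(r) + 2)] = 2*(-exp(4*r) + 22*exp(3*r) + 18*exp(2*r) + 56*exp(r) + 16)*exp(r)/(exp(6*r) + 6*exp(5*r) + 6*exp(4*r) - 16*exp(3*r) - 12*exp(2*r) + 24*exp(r) - 8)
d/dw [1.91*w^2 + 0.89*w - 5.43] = 3.82*w + 0.89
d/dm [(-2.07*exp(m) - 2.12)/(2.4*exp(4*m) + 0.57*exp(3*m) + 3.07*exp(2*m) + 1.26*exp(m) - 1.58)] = (14.904*exp(4*m) + 22.7118*exp(3*m) + 9.9801*exp(2*m) + 13.0168*exp(m) + 5.9418)*exp(m)/(5.76*exp(8*m) + 2.736*exp(7*m) + 15.0609*exp(6*m) + 9.5478*exp(5*m) + 3.2773*exp(4*m) + 5.9352*exp(3*m) - 8.1136*exp(2*m) - 3.9816*exp(m) + 2.4964)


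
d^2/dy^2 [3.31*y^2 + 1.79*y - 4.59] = 6.62000000000000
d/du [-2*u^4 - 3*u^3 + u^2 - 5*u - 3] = -8*u^3 - 9*u^2 + 2*u - 5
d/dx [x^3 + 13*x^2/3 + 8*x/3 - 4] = 3*x^2 + 26*x/3 + 8/3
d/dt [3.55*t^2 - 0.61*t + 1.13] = 7.1*t - 0.61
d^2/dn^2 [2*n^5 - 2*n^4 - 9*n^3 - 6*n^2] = 40*n^3 - 24*n^2 - 54*n - 12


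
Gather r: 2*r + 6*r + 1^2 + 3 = 8*r + 4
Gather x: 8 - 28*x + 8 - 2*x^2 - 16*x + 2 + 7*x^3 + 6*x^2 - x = 7*x^3 + 4*x^2 - 45*x + 18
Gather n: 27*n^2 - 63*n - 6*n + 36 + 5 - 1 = 27*n^2 - 69*n + 40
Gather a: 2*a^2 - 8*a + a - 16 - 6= 2*a^2 - 7*a - 22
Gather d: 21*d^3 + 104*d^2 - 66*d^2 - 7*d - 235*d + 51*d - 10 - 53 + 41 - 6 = 21*d^3 + 38*d^2 - 191*d - 28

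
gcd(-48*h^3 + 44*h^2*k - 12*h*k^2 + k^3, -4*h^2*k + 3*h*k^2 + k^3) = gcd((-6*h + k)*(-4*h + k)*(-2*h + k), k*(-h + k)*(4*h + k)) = 1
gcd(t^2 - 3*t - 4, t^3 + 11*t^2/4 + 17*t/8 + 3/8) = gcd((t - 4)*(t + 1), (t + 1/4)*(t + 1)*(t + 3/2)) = t + 1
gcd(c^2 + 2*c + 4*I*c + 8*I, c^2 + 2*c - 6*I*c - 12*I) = c + 2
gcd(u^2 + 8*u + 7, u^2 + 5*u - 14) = u + 7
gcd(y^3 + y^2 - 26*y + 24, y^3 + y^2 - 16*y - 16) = y - 4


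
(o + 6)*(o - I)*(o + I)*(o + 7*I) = o^4 + 6*o^3 + 7*I*o^3 + o^2 + 42*I*o^2 + 6*o + 7*I*o + 42*I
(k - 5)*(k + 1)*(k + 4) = k^3 - 21*k - 20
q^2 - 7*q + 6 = (q - 6)*(q - 1)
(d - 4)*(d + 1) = d^2 - 3*d - 4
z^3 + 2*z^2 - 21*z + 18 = (z - 3)*(z - 1)*(z + 6)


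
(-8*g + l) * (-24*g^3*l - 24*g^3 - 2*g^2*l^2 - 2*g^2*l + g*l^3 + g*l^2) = 192*g^4*l + 192*g^4 - 8*g^3*l^2 - 8*g^3*l - 10*g^2*l^3 - 10*g^2*l^2 + g*l^4 + g*l^3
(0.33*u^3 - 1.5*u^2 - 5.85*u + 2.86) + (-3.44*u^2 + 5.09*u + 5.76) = 0.33*u^3 - 4.94*u^2 - 0.76*u + 8.62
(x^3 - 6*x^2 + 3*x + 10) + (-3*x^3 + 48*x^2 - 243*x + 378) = -2*x^3 + 42*x^2 - 240*x + 388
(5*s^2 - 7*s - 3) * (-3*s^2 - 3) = -15*s^4 + 21*s^3 - 6*s^2 + 21*s + 9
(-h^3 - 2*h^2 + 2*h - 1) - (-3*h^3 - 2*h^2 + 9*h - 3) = 2*h^3 - 7*h + 2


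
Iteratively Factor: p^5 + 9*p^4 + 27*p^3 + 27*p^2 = (p + 3)*(p^4 + 6*p^3 + 9*p^2) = p*(p + 3)*(p^3 + 6*p^2 + 9*p) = p^2*(p + 3)*(p^2 + 6*p + 9) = p^2*(p + 3)^2*(p + 3)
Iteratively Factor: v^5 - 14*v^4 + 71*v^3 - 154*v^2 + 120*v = (v - 4)*(v^4 - 10*v^3 + 31*v^2 - 30*v) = (v - 4)*(v - 2)*(v^3 - 8*v^2 + 15*v) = (v - 5)*(v - 4)*(v - 2)*(v^2 - 3*v) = (v - 5)*(v - 4)*(v - 3)*(v - 2)*(v)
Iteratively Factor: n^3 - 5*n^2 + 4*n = (n - 1)*(n^2 - 4*n) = (n - 4)*(n - 1)*(n)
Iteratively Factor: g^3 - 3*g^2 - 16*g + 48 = (g - 4)*(g^2 + g - 12) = (g - 4)*(g + 4)*(g - 3)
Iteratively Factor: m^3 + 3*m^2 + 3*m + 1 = (m + 1)*(m^2 + 2*m + 1) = (m + 1)^2*(m + 1)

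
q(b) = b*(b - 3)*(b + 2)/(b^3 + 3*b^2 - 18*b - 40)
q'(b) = b*(b - 3)*(b + 2)*(-3*b^2 - 6*b + 18)/(b^3 + 3*b^2 - 18*b - 40)^2 + b*(b - 3)/(b^3 + 3*b^2 - 18*b - 40) + b*(b + 2)/(b^3 + 3*b^2 - 18*b - 40) + (b - 3)*(b + 2)/(b^3 + 3*b^2 - 18*b - 40) = 4*(b^2 - 10*b + 15)/(b^4 + 2*b^3 - 39*b^2 - 40*b + 400)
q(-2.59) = -0.91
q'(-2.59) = 0.75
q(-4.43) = -6.85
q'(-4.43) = 13.67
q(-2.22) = -0.67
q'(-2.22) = 0.56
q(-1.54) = -0.36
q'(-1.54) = 0.36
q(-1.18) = -0.25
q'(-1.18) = 0.29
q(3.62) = -0.69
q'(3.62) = -3.02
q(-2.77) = -1.06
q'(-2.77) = 0.88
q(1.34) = 0.13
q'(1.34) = 0.05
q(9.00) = 0.77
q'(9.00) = 0.00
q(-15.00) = 1.42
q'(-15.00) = 0.04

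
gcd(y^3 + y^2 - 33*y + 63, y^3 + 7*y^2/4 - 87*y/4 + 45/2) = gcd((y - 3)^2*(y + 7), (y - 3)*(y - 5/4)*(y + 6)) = y - 3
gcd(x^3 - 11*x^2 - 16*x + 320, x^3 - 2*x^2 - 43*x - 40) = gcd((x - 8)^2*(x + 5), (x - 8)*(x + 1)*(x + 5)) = x^2 - 3*x - 40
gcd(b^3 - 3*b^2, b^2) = b^2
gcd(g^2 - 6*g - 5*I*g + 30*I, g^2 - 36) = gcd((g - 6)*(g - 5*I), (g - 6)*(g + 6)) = g - 6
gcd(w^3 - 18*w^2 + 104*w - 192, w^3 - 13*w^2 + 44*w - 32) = w^2 - 12*w + 32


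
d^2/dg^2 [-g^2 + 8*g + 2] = -2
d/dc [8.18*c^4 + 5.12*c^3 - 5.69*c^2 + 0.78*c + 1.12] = 32.72*c^3 + 15.36*c^2 - 11.38*c + 0.78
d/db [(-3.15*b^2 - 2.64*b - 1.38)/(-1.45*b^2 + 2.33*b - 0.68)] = (-11.1675*b^2 + 0.282*b + 5.0106)/(2.1025*b^4 - 6.757*b^3 + 7.4009*b^2 - 3.1688*b + 0.4624)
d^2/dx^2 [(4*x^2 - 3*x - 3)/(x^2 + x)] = 2*(-7*x^3 - 9*x^2 - 9*x - 3)/(x^3*(x^3 + 3*x^2 + 3*x + 1))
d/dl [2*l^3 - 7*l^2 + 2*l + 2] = 6*l^2 - 14*l + 2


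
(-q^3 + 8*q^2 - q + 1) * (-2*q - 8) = 2*q^4 - 8*q^3 - 62*q^2 + 6*q - 8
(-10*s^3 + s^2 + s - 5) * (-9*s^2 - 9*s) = 90*s^5 + 81*s^4 - 18*s^3 + 36*s^2 + 45*s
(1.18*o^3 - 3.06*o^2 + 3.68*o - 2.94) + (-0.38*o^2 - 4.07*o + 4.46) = 1.18*o^3 - 3.44*o^2 - 0.39*o + 1.52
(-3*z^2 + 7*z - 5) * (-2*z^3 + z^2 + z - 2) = 6*z^5 - 17*z^4 + 14*z^3 + 8*z^2 - 19*z + 10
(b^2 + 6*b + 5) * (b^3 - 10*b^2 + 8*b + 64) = b^5 - 4*b^4 - 47*b^3 + 62*b^2 + 424*b + 320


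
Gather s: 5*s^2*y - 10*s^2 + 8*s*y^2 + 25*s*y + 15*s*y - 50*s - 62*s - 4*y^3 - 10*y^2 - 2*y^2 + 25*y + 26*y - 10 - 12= s^2*(5*y - 10) + s*(8*y^2 + 40*y - 112) - 4*y^3 - 12*y^2 + 51*y - 22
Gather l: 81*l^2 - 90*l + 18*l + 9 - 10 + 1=81*l^2 - 72*l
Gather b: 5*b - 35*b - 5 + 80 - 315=-30*b - 240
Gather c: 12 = 12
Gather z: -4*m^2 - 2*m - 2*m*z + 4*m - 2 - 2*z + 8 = -4*m^2 + 2*m + z*(-2*m - 2) + 6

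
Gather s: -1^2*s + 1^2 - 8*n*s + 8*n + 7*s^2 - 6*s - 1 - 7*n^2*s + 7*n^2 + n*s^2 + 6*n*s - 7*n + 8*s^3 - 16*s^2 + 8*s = 7*n^2 + n + 8*s^3 + s^2*(n - 9) + s*(-7*n^2 - 2*n + 1)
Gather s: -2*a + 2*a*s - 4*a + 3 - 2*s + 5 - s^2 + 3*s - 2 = -6*a - s^2 + s*(2*a + 1) + 6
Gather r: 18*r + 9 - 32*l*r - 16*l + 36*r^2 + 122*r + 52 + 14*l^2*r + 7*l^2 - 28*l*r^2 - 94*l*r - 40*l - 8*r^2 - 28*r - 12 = 7*l^2 - 56*l + r^2*(28 - 28*l) + r*(14*l^2 - 126*l + 112) + 49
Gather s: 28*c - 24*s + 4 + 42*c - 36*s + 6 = 70*c - 60*s + 10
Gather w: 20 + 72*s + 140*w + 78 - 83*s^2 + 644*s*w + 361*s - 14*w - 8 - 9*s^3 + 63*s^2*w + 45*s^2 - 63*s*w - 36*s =-9*s^3 - 38*s^2 + 397*s + w*(63*s^2 + 581*s + 126) + 90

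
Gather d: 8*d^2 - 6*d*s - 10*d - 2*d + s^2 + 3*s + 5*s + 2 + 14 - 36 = 8*d^2 + d*(-6*s - 12) + s^2 + 8*s - 20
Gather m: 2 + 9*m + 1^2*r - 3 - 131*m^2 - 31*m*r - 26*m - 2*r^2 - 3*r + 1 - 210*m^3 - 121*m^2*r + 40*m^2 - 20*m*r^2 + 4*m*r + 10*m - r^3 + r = -210*m^3 + m^2*(-121*r - 91) + m*(-20*r^2 - 27*r - 7) - r^3 - 2*r^2 - r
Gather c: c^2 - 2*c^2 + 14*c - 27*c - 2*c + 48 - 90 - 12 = -c^2 - 15*c - 54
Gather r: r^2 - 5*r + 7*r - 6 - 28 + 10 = r^2 + 2*r - 24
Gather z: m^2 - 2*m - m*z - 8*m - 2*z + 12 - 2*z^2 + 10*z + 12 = m^2 - 10*m - 2*z^2 + z*(8 - m) + 24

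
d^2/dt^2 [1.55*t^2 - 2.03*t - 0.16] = 3.10000000000000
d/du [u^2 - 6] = 2*u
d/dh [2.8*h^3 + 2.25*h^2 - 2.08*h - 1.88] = 8.4*h^2 + 4.5*h - 2.08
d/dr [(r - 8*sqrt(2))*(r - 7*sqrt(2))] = 2*r - 15*sqrt(2)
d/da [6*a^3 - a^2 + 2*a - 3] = 18*a^2 - 2*a + 2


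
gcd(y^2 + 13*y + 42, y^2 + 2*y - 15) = 1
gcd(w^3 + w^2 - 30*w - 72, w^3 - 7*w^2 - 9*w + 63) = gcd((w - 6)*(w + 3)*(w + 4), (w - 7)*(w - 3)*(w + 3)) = w + 3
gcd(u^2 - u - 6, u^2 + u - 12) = u - 3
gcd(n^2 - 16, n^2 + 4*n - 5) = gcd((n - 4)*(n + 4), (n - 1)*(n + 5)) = 1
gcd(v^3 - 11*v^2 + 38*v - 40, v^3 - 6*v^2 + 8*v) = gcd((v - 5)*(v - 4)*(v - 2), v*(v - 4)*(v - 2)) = v^2 - 6*v + 8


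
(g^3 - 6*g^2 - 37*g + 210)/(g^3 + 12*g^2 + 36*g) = (g^2 - 12*g + 35)/(g*(g + 6))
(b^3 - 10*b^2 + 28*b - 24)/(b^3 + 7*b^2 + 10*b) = (b^3 - 10*b^2 + 28*b - 24)/(b*(b^2 + 7*b + 10))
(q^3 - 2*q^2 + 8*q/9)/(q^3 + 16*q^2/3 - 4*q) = (q - 4/3)/(q + 6)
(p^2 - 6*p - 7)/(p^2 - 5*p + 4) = (p^2 - 6*p - 7)/(p^2 - 5*p + 4)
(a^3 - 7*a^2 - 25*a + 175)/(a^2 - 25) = a - 7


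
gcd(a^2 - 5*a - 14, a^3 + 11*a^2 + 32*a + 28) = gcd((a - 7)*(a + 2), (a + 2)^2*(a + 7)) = a + 2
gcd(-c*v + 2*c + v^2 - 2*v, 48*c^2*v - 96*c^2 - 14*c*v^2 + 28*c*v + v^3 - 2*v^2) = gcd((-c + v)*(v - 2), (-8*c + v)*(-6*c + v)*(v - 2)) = v - 2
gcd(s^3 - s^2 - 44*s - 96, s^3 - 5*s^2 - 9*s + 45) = s + 3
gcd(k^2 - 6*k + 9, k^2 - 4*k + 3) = k - 3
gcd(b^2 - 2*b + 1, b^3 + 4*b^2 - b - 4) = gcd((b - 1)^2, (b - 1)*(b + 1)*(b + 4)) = b - 1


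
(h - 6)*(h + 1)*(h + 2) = h^3 - 3*h^2 - 16*h - 12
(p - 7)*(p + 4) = p^2 - 3*p - 28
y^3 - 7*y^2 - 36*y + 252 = (y - 7)*(y - 6)*(y + 6)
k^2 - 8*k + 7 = (k - 7)*(k - 1)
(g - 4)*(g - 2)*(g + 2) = g^3 - 4*g^2 - 4*g + 16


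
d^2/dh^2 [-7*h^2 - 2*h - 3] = -14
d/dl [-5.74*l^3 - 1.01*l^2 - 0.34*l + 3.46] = -17.22*l^2 - 2.02*l - 0.34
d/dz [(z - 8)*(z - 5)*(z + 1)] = 3*z^2 - 24*z + 27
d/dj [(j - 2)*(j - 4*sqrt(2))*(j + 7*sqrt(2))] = 3*j^2 - 4*j + 6*sqrt(2)*j - 56 - 6*sqrt(2)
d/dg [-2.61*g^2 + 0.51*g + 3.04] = 0.51 - 5.22*g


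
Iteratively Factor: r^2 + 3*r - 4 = (r - 1)*(r + 4)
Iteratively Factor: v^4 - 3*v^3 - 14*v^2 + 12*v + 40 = (v + 2)*(v^3 - 5*v^2 - 4*v + 20) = (v - 5)*(v + 2)*(v^2 - 4) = (v - 5)*(v - 2)*(v + 2)*(v + 2)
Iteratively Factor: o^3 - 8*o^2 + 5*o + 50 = (o - 5)*(o^2 - 3*o - 10) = (o - 5)*(o + 2)*(o - 5)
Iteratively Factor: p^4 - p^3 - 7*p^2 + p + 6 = (p - 1)*(p^3 - 7*p - 6) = (p - 3)*(p - 1)*(p^2 + 3*p + 2) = (p - 3)*(p - 1)*(p + 1)*(p + 2)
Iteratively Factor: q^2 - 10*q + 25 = (q - 5)*(q - 5)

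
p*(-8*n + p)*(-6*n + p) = 48*n^2*p - 14*n*p^2 + p^3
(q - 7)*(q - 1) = q^2 - 8*q + 7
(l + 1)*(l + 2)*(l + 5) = l^3 + 8*l^2 + 17*l + 10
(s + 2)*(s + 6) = s^2 + 8*s + 12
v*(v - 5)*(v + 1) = v^3 - 4*v^2 - 5*v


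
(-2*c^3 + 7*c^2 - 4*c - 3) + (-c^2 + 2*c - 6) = -2*c^3 + 6*c^2 - 2*c - 9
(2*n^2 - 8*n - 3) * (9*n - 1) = 18*n^3 - 74*n^2 - 19*n + 3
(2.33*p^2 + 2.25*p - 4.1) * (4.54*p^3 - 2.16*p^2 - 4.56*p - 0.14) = 10.5782*p^5 + 5.1822*p^4 - 34.0988*p^3 - 1.7302*p^2 + 18.381*p + 0.574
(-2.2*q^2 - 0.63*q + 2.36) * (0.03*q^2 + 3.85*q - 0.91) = -0.066*q^4 - 8.4889*q^3 - 0.3527*q^2 + 9.6593*q - 2.1476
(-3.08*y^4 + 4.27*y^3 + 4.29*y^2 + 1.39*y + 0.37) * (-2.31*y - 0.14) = 7.1148*y^5 - 9.4325*y^4 - 10.5077*y^3 - 3.8115*y^2 - 1.0493*y - 0.0518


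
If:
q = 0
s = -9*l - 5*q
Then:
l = -s/9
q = 0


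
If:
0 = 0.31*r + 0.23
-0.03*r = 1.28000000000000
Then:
No Solution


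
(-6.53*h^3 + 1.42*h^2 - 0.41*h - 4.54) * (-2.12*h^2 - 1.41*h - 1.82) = 13.8436*h^5 + 6.1969*h^4 + 10.7516*h^3 + 7.6185*h^2 + 7.1476*h + 8.2628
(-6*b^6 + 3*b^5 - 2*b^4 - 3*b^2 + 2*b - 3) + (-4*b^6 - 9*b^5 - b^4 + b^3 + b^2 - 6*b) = -10*b^6 - 6*b^5 - 3*b^4 + b^3 - 2*b^2 - 4*b - 3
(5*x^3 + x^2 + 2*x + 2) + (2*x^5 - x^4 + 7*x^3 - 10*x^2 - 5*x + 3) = 2*x^5 - x^4 + 12*x^3 - 9*x^2 - 3*x + 5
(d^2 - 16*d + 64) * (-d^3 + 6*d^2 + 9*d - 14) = -d^5 + 22*d^4 - 151*d^3 + 226*d^2 + 800*d - 896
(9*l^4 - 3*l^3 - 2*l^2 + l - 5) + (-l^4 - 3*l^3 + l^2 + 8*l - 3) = 8*l^4 - 6*l^3 - l^2 + 9*l - 8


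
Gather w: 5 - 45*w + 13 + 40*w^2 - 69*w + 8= 40*w^2 - 114*w + 26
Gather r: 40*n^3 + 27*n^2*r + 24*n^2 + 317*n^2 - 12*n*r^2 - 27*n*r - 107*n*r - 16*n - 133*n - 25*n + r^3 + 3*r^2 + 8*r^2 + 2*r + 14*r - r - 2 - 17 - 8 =40*n^3 + 341*n^2 - 174*n + r^3 + r^2*(11 - 12*n) + r*(27*n^2 - 134*n + 15) - 27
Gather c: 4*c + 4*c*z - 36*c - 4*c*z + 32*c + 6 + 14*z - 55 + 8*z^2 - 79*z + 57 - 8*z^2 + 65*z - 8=0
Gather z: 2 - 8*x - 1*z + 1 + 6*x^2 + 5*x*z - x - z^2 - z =6*x^2 - 9*x - z^2 + z*(5*x - 2) + 3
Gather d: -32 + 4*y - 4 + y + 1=5*y - 35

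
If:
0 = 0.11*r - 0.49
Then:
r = 4.45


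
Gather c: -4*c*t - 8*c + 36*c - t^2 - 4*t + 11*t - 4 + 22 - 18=c*(28 - 4*t) - t^2 + 7*t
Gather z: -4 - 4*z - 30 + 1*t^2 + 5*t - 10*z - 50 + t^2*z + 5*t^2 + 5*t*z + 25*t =6*t^2 + 30*t + z*(t^2 + 5*t - 14) - 84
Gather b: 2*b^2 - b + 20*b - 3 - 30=2*b^2 + 19*b - 33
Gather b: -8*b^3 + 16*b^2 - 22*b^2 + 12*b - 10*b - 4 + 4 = -8*b^3 - 6*b^2 + 2*b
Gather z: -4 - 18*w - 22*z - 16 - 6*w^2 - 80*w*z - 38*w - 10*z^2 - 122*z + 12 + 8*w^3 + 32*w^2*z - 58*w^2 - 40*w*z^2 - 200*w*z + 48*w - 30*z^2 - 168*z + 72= 8*w^3 - 64*w^2 - 8*w + z^2*(-40*w - 40) + z*(32*w^2 - 280*w - 312) + 64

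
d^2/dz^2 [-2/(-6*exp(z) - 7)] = (72*exp(z) - 84)*exp(z)/(6*exp(z) + 7)^3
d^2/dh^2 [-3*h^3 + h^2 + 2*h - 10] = 2 - 18*h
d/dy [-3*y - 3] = -3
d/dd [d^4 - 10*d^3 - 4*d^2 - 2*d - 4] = 4*d^3 - 30*d^2 - 8*d - 2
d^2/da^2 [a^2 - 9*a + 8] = 2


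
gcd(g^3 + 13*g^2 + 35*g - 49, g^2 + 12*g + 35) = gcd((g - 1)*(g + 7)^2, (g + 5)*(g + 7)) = g + 7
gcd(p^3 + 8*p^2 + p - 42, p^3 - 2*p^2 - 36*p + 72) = p - 2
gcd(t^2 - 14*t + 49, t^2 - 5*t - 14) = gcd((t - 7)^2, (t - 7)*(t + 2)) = t - 7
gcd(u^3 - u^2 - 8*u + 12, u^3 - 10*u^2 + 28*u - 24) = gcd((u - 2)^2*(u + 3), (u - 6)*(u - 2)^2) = u^2 - 4*u + 4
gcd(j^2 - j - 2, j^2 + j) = j + 1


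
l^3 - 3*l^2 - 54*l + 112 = (l - 8)*(l - 2)*(l + 7)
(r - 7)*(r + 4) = r^2 - 3*r - 28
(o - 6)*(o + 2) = o^2 - 4*o - 12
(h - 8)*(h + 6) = h^2 - 2*h - 48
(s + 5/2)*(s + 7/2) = s^2 + 6*s + 35/4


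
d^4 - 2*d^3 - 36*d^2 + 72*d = d*(d - 6)*(d - 2)*(d + 6)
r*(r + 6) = r^2 + 6*r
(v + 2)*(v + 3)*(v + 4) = v^3 + 9*v^2 + 26*v + 24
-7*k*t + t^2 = t*(-7*k + t)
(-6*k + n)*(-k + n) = 6*k^2 - 7*k*n + n^2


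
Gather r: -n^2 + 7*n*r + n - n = -n^2 + 7*n*r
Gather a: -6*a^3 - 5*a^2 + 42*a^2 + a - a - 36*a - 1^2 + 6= -6*a^3 + 37*a^2 - 36*a + 5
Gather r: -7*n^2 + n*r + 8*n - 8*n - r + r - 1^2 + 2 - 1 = -7*n^2 + n*r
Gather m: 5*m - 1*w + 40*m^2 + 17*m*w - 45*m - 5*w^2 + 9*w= 40*m^2 + m*(17*w - 40) - 5*w^2 + 8*w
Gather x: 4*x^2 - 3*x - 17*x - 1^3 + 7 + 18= 4*x^2 - 20*x + 24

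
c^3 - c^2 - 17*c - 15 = (c - 5)*(c + 1)*(c + 3)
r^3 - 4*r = r*(r - 2)*(r + 2)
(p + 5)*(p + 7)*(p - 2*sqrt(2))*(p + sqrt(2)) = p^4 - sqrt(2)*p^3 + 12*p^3 - 12*sqrt(2)*p^2 + 31*p^2 - 35*sqrt(2)*p - 48*p - 140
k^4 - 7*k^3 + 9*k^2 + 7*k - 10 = (k - 5)*(k - 2)*(k - 1)*(k + 1)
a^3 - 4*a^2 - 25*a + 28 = (a - 7)*(a - 1)*(a + 4)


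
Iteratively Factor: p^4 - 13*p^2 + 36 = (p - 2)*(p^3 + 2*p^2 - 9*p - 18) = (p - 2)*(p + 2)*(p^2 - 9) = (p - 2)*(p + 2)*(p + 3)*(p - 3)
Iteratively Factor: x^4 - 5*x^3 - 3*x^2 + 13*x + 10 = (x + 1)*(x^3 - 6*x^2 + 3*x + 10) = (x + 1)^2*(x^2 - 7*x + 10) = (x - 5)*(x + 1)^2*(x - 2)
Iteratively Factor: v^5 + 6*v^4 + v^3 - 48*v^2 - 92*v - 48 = (v + 4)*(v^4 + 2*v^3 - 7*v^2 - 20*v - 12) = (v + 2)*(v + 4)*(v^3 - 7*v - 6) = (v - 3)*(v + 2)*(v + 4)*(v^2 + 3*v + 2) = (v - 3)*(v + 1)*(v + 2)*(v + 4)*(v + 2)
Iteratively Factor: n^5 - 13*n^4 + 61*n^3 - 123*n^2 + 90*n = (n)*(n^4 - 13*n^3 + 61*n^2 - 123*n + 90) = n*(n - 3)*(n^3 - 10*n^2 + 31*n - 30) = n*(n - 5)*(n - 3)*(n^2 - 5*n + 6) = n*(n - 5)*(n - 3)*(n - 2)*(n - 3)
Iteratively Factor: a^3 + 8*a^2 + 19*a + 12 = (a + 3)*(a^2 + 5*a + 4) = (a + 3)*(a + 4)*(a + 1)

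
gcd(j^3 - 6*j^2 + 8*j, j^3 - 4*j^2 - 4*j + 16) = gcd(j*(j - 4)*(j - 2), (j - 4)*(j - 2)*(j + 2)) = j^2 - 6*j + 8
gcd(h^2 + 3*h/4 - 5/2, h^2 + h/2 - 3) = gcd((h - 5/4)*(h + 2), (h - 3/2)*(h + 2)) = h + 2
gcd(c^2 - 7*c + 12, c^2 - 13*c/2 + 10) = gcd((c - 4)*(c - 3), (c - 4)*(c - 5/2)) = c - 4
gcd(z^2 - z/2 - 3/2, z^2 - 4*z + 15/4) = z - 3/2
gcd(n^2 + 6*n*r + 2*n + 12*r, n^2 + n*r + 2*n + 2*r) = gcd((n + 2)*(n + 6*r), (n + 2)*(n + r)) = n + 2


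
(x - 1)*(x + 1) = x^2 - 1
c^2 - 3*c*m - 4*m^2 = (c - 4*m)*(c + m)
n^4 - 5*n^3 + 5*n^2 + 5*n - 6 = (n - 3)*(n - 2)*(n - 1)*(n + 1)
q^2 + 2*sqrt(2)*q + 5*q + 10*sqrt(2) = (q + 5)*(q + 2*sqrt(2))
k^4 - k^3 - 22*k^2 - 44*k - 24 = (k - 6)*(k + 1)*(k + 2)^2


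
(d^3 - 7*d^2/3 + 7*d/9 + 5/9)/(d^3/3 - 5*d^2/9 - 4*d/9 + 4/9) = (9*d^3 - 21*d^2 + 7*d + 5)/(3*d^3 - 5*d^2 - 4*d + 4)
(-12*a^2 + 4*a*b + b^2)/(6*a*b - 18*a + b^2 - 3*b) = (-2*a + b)/(b - 3)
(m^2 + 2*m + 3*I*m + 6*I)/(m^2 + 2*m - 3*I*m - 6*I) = (m + 3*I)/(m - 3*I)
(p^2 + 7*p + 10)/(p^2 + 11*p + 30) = (p + 2)/(p + 6)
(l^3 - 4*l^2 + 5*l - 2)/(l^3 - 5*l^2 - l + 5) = (l^2 - 3*l + 2)/(l^2 - 4*l - 5)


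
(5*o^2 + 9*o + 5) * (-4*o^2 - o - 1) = -20*o^4 - 41*o^3 - 34*o^2 - 14*o - 5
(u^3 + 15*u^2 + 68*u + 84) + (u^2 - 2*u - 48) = u^3 + 16*u^2 + 66*u + 36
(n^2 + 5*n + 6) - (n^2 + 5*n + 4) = 2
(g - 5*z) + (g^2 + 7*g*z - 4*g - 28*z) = g^2 + 7*g*z - 3*g - 33*z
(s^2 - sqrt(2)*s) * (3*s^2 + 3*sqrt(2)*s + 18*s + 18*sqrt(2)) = 3*s^4 + 18*s^3 - 6*s^2 - 36*s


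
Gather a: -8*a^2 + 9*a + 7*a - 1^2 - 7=-8*a^2 + 16*a - 8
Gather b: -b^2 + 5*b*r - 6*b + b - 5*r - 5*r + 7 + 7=-b^2 + b*(5*r - 5) - 10*r + 14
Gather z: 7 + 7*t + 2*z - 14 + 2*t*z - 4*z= 7*t + z*(2*t - 2) - 7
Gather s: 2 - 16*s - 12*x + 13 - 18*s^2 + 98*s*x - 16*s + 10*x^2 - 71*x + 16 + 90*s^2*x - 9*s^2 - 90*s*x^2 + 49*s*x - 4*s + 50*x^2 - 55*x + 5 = s^2*(90*x - 27) + s*(-90*x^2 + 147*x - 36) + 60*x^2 - 138*x + 36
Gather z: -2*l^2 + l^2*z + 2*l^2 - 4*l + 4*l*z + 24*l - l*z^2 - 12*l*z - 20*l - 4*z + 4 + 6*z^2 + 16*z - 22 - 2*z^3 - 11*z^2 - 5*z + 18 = -2*z^3 + z^2*(-l - 5) + z*(l^2 - 8*l + 7)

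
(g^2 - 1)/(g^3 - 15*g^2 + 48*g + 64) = (g - 1)/(g^2 - 16*g + 64)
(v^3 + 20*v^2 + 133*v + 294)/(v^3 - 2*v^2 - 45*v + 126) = (v^2 + 13*v + 42)/(v^2 - 9*v + 18)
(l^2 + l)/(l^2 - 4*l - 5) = l/(l - 5)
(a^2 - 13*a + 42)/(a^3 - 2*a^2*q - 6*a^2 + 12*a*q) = (7 - a)/(a*(-a + 2*q))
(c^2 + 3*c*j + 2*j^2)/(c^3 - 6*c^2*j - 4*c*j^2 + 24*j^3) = (c + j)/(c^2 - 8*c*j + 12*j^2)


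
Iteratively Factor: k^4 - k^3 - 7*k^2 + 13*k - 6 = (k - 1)*(k^3 - 7*k + 6) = (k - 1)^2*(k^2 + k - 6) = (k - 2)*(k - 1)^2*(k + 3)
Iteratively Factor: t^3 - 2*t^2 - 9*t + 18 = (t + 3)*(t^2 - 5*t + 6) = (t - 3)*(t + 3)*(t - 2)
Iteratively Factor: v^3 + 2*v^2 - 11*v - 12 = (v + 4)*(v^2 - 2*v - 3) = (v - 3)*(v + 4)*(v + 1)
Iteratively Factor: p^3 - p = (p)*(p^2 - 1) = p*(p - 1)*(p + 1)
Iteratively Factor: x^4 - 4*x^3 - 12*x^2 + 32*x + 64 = (x - 4)*(x^3 - 12*x - 16) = (x - 4)*(x + 2)*(x^2 - 2*x - 8) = (x - 4)^2*(x + 2)*(x + 2)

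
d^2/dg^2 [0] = 0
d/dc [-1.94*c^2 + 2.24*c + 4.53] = 2.24 - 3.88*c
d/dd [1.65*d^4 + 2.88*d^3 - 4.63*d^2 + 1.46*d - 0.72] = 6.6*d^3 + 8.64*d^2 - 9.26*d + 1.46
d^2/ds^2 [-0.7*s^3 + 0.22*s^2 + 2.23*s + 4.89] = 0.44 - 4.2*s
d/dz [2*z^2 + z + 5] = 4*z + 1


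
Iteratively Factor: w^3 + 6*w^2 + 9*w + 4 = (w + 1)*(w^2 + 5*w + 4) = (w + 1)^2*(w + 4)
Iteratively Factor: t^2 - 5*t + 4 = (t - 1)*(t - 4)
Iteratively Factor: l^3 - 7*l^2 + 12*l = (l - 3)*(l^2 - 4*l) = (l - 4)*(l - 3)*(l)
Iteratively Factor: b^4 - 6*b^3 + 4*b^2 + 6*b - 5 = (b + 1)*(b^3 - 7*b^2 + 11*b - 5) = (b - 1)*(b + 1)*(b^2 - 6*b + 5) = (b - 1)^2*(b + 1)*(b - 5)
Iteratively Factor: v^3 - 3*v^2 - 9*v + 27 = (v - 3)*(v^2 - 9) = (v - 3)^2*(v + 3)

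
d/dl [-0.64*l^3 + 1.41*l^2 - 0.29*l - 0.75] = -1.92*l^2 + 2.82*l - 0.29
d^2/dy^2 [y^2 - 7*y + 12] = 2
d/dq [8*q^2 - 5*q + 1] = 16*q - 5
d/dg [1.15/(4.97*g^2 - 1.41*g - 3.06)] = (1.6215 - 11.431*g)/(-4.97*g^2 + 1.41*g + 3.06)^2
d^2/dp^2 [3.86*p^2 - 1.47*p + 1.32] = 7.72000000000000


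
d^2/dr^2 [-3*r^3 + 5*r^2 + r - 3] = 10 - 18*r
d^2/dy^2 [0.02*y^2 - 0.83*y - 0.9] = 0.0400000000000000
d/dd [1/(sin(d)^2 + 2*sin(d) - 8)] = -2*(sin(d) + 1)*cos(d)/(sin(d)^2 + 2*sin(d) - 8)^2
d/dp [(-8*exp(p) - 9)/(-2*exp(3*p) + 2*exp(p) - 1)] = 2*(-(8*exp(p) + 9)*(3*exp(2*p) - 1) + 8*exp(3*p) - 8*exp(p) + 4)*exp(p)/(2*exp(3*p) - 2*exp(p) + 1)^2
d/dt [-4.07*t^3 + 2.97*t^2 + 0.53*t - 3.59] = -12.21*t^2 + 5.94*t + 0.53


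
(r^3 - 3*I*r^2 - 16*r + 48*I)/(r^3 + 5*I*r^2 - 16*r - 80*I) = (r - 3*I)/(r + 5*I)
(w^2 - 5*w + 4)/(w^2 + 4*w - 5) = (w - 4)/(w + 5)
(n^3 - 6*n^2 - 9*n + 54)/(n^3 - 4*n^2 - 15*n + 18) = (n - 3)/(n - 1)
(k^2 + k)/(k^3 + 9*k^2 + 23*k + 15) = k/(k^2 + 8*k + 15)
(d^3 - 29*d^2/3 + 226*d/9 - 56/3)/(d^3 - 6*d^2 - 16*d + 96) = (9*d^2 - 33*d + 28)/(9*(d^2 - 16))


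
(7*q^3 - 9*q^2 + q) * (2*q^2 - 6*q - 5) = 14*q^5 - 60*q^4 + 21*q^3 + 39*q^2 - 5*q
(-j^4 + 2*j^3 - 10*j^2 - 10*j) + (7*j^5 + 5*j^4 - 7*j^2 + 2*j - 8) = 7*j^5 + 4*j^4 + 2*j^3 - 17*j^2 - 8*j - 8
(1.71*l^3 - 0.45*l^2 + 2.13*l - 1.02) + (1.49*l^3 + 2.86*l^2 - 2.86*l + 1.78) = 3.2*l^3 + 2.41*l^2 - 0.73*l + 0.76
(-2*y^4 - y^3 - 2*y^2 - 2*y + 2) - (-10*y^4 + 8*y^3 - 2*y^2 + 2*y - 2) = 8*y^4 - 9*y^3 - 4*y + 4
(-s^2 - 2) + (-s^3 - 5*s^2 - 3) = -s^3 - 6*s^2 - 5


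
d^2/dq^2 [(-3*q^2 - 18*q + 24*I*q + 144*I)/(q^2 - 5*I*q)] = 18*(q^3*(-2 + I) + 48*I*q^2 + 240*q - 400*I)/(q^3*(q^3 - 15*I*q^2 - 75*q + 125*I))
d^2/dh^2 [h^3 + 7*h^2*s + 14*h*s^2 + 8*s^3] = 6*h + 14*s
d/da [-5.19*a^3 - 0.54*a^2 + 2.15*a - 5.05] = -15.57*a^2 - 1.08*a + 2.15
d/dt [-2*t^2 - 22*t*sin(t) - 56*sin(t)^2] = -22*t*cos(t) - 4*t - 22*sin(t) - 56*sin(2*t)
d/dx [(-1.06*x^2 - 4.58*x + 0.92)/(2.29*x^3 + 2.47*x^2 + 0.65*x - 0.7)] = (2.4274*x^4 + 20.9764*x^3 + 4.3032*x^2 - 3.0608*x + 2.608)/(5.2441*x^6 + 11.3126*x^5 + 9.0779*x^4 + 0.00500000000000034*x^3 - 3.0355*x^2 - 0.91*x + 0.49)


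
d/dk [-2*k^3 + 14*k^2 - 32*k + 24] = -6*k^2 + 28*k - 32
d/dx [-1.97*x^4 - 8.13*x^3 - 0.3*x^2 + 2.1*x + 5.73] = -7.88*x^3 - 24.39*x^2 - 0.6*x + 2.1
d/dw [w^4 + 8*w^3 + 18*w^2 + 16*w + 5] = 4*w^3 + 24*w^2 + 36*w + 16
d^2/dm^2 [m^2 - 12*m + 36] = 2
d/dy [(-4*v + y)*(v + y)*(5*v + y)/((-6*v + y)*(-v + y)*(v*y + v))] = ((v - y)*(v + y)*(4*v - y)*(5*v + y)*(6*v - y) - (v - y)*(v + y)*(4*v - y)*(5*v + y)*(y + 1) + (v - y)*(6*v - y)*(y + 1)*(-(v + y)*(4*v - y) + (v + y)*(5*v + y) - (4*v - y)*(5*v + y)) - (v + y)*(4*v - y)*(5*v + y)*(6*v - y)*(y + 1))/(v*(v - y)^2*(6*v - y)^2*(y + 1)^2)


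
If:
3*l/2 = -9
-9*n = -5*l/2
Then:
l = -6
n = -5/3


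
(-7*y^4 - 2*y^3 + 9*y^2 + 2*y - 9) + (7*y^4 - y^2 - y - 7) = -2*y^3 + 8*y^2 + y - 16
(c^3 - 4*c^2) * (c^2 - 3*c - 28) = c^5 - 7*c^4 - 16*c^3 + 112*c^2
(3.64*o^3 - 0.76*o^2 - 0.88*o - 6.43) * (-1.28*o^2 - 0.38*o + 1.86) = -4.6592*o^5 - 0.4104*o^4 + 8.1856*o^3 + 7.1512*o^2 + 0.8066*o - 11.9598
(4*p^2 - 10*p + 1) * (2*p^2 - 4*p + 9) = 8*p^4 - 36*p^3 + 78*p^2 - 94*p + 9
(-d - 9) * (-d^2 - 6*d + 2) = d^3 + 15*d^2 + 52*d - 18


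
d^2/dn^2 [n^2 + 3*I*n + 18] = 2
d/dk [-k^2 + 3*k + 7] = 3 - 2*k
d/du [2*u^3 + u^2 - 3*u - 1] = 6*u^2 + 2*u - 3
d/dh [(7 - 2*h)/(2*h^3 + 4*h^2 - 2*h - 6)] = (-h^3 - 2*h^2 + h + (2*h - 7)*(3*h^2 + 4*h - 1)/2 + 3)/(h^3 + 2*h^2 - h - 3)^2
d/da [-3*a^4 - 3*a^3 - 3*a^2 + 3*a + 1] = -12*a^3 - 9*a^2 - 6*a + 3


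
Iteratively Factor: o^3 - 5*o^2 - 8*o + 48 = (o - 4)*(o^2 - o - 12) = (o - 4)*(o + 3)*(o - 4)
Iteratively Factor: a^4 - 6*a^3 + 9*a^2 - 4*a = (a - 4)*(a^3 - 2*a^2 + a) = a*(a - 4)*(a^2 - 2*a + 1) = a*(a - 4)*(a - 1)*(a - 1)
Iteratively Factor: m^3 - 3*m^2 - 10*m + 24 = (m - 2)*(m^2 - m - 12) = (m - 2)*(m + 3)*(m - 4)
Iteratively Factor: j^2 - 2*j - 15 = (j - 5)*(j + 3)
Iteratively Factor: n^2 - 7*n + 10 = (n - 2)*(n - 5)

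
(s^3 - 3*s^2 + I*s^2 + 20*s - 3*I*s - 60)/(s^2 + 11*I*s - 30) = (s^2 - s*(3 + 4*I) + 12*I)/(s + 6*I)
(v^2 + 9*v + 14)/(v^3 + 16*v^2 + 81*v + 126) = (v + 2)/(v^2 + 9*v + 18)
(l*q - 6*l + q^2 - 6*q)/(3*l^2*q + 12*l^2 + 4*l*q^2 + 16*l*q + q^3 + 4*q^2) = (q - 6)/(3*l*q + 12*l + q^2 + 4*q)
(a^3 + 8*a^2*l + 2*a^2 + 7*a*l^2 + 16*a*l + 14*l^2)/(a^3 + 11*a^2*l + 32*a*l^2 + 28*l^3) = (a^2 + a*l + 2*a + 2*l)/(a^2 + 4*a*l + 4*l^2)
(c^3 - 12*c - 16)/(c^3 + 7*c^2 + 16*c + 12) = (c - 4)/(c + 3)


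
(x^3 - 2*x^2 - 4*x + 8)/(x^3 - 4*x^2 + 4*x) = (x + 2)/x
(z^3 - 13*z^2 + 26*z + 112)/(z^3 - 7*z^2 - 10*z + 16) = (z - 7)/(z - 1)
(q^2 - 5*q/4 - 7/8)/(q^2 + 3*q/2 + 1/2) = (q - 7/4)/(q + 1)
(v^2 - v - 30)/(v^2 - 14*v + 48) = (v + 5)/(v - 8)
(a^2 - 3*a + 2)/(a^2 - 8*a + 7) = (a - 2)/(a - 7)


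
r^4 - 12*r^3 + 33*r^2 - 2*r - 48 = (r - 8)*(r - 3)*(r - 2)*(r + 1)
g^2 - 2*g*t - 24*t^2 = (g - 6*t)*(g + 4*t)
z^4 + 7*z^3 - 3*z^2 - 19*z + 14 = (z - 1)^2*(z + 2)*(z + 7)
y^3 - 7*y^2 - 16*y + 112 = (y - 7)*(y - 4)*(y + 4)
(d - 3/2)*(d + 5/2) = d^2 + d - 15/4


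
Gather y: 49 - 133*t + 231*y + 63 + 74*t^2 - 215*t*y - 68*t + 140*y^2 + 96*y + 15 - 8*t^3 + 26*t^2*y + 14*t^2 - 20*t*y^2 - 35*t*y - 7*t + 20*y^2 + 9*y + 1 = -8*t^3 + 88*t^2 - 208*t + y^2*(160 - 20*t) + y*(26*t^2 - 250*t + 336) + 128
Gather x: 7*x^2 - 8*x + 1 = 7*x^2 - 8*x + 1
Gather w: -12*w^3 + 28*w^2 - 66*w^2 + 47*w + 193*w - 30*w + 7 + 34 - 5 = -12*w^3 - 38*w^2 + 210*w + 36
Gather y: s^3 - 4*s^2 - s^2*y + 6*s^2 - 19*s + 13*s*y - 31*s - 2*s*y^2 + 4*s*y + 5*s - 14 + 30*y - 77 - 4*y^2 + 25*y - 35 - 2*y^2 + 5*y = s^3 + 2*s^2 - 45*s + y^2*(-2*s - 6) + y*(-s^2 + 17*s + 60) - 126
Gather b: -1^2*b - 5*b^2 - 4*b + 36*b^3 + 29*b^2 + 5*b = 36*b^3 + 24*b^2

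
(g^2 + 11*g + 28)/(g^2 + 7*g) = (g + 4)/g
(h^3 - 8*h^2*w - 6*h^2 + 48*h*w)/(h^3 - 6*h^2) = (h - 8*w)/h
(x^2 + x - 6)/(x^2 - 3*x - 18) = (x - 2)/(x - 6)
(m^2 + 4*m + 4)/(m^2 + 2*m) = (m + 2)/m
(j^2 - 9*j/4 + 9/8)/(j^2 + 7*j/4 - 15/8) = (2*j - 3)/(2*j + 5)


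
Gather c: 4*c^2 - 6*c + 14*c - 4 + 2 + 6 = 4*c^2 + 8*c + 4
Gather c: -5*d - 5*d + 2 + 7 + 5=14 - 10*d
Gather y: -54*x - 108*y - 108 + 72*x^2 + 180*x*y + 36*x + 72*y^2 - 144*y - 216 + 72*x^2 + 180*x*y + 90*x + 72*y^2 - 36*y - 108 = 144*x^2 + 72*x + 144*y^2 + y*(360*x - 288) - 432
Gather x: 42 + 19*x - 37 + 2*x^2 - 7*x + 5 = 2*x^2 + 12*x + 10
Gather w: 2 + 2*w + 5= 2*w + 7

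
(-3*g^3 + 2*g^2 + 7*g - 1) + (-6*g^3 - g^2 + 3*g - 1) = -9*g^3 + g^2 + 10*g - 2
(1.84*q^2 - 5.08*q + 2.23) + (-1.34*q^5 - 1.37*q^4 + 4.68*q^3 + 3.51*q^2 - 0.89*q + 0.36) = -1.34*q^5 - 1.37*q^4 + 4.68*q^3 + 5.35*q^2 - 5.97*q + 2.59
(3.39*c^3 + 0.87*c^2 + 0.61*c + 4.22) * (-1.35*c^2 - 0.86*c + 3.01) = -4.5765*c^5 - 4.0899*c^4 + 8.6322*c^3 - 3.6029*c^2 - 1.7931*c + 12.7022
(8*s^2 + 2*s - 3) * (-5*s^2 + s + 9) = -40*s^4 - 2*s^3 + 89*s^2 + 15*s - 27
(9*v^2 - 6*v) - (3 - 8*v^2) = 17*v^2 - 6*v - 3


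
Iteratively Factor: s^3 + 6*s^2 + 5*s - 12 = (s + 4)*(s^2 + 2*s - 3) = (s - 1)*(s + 4)*(s + 3)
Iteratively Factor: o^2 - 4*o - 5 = (o - 5)*(o + 1)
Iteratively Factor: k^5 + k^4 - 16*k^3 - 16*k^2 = (k - 4)*(k^4 + 5*k^3 + 4*k^2) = k*(k - 4)*(k^3 + 5*k^2 + 4*k) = k^2*(k - 4)*(k^2 + 5*k + 4) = k^2*(k - 4)*(k + 4)*(k + 1)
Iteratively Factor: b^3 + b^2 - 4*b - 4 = (b - 2)*(b^2 + 3*b + 2) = (b - 2)*(b + 2)*(b + 1)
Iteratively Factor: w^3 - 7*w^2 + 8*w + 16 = (w - 4)*(w^2 - 3*w - 4) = (w - 4)^2*(w + 1)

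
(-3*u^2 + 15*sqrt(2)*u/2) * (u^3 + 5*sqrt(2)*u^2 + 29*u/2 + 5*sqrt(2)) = -3*u^5 - 15*sqrt(2)*u^4/2 + 63*u^3/2 + 375*sqrt(2)*u^2/4 + 75*u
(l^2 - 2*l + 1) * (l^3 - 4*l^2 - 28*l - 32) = l^5 - 6*l^4 - 19*l^3 + 20*l^2 + 36*l - 32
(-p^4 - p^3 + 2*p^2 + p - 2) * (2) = -2*p^4 - 2*p^3 + 4*p^2 + 2*p - 4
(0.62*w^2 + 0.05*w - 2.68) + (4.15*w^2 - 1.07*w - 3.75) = 4.77*w^2 - 1.02*w - 6.43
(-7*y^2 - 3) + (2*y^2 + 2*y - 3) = -5*y^2 + 2*y - 6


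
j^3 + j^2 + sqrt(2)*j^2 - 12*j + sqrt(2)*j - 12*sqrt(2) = (j - 3)*(j + 4)*(j + sqrt(2))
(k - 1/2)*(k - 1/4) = k^2 - 3*k/4 + 1/8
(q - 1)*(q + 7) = q^2 + 6*q - 7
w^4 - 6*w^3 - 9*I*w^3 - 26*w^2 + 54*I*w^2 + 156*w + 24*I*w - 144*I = (w - 6)*(w - 4*I)*(w - 3*I)*(w - 2*I)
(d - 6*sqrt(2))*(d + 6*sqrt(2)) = d^2 - 72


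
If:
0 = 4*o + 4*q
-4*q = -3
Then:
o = -3/4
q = 3/4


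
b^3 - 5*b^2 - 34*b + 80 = (b - 8)*(b - 2)*(b + 5)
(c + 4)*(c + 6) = c^2 + 10*c + 24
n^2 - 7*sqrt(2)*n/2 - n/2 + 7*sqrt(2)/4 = (n - 1/2)*(n - 7*sqrt(2)/2)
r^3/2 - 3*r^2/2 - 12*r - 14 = (r/2 + 1)*(r - 7)*(r + 2)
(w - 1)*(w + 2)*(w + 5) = w^3 + 6*w^2 + 3*w - 10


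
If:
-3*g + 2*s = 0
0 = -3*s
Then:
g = 0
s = 0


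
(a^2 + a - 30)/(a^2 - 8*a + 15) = (a + 6)/(a - 3)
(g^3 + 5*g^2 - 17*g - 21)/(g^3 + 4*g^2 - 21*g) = (g + 1)/g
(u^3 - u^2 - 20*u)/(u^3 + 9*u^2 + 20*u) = (u - 5)/(u + 5)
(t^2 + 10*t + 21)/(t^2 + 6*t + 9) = (t + 7)/(t + 3)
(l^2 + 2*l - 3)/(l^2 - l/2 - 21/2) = 2*(l - 1)/(2*l - 7)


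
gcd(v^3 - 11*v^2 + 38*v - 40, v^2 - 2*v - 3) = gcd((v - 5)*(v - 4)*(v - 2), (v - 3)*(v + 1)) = 1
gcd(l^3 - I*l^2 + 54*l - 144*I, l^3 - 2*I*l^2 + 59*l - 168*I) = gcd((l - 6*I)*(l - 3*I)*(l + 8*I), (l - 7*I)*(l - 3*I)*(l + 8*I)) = l^2 + 5*I*l + 24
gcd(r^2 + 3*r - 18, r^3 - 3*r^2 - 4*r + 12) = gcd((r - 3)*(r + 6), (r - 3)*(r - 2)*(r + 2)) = r - 3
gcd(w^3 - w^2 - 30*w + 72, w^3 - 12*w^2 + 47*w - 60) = w^2 - 7*w + 12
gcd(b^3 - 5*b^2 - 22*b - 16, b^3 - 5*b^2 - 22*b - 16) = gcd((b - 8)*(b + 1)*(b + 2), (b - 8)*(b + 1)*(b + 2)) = b^3 - 5*b^2 - 22*b - 16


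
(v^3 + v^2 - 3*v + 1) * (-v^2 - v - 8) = -v^5 - 2*v^4 - 6*v^3 - 6*v^2 + 23*v - 8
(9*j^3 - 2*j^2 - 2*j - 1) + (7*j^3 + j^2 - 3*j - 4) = 16*j^3 - j^2 - 5*j - 5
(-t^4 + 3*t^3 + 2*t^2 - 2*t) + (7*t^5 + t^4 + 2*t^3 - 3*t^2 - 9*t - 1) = 7*t^5 + 5*t^3 - t^2 - 11*t - 1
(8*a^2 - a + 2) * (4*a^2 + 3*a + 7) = 32*a^4 + 20*a^3 + 61*a^2 - a + 14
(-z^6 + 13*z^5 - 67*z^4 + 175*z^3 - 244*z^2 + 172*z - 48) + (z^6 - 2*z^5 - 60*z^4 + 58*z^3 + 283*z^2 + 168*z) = 11*z^5 - 127*z^4 + 233*z^3 + 39*z^2 + 340*z - 48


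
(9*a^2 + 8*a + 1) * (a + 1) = 9*a^3 + 17*a^2 + 9*a + 1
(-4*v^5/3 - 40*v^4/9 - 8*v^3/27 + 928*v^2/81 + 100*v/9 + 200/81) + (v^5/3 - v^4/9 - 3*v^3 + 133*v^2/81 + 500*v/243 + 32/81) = -v^5 - 41*v^4/9 - 89*v^3/27 + 1061*v^2/81 + 3200*v/243 + 232/81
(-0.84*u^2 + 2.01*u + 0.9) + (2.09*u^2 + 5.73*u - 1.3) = 1.25*u^2 + 7.74*u - 0.4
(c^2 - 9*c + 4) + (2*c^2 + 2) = 3*c^2 - 9*c + 6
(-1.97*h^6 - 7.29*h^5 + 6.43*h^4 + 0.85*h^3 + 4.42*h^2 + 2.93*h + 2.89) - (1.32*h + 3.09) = -1.97*h^6 - 7.29*h^5 + 6.43*h^4 + 0.85*h^3 + 4.42*h^2 + 1.61*h - 0.2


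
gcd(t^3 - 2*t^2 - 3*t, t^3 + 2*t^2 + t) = t^2 + t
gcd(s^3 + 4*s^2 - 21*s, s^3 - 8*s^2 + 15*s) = s^2 - 3*s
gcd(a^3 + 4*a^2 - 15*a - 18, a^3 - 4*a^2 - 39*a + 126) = a^2 + 3*a - 18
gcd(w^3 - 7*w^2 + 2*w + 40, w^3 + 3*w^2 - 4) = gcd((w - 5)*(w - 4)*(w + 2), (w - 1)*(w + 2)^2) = w + 2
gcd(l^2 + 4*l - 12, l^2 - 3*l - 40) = 1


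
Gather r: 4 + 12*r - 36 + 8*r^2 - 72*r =8*r^2 - 60*r - 32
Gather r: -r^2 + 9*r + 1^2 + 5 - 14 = -r^2 + 9*r - 8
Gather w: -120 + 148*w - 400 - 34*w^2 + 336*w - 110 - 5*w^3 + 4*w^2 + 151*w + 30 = -5*w^3 - 30*w^2 + 635*w - 600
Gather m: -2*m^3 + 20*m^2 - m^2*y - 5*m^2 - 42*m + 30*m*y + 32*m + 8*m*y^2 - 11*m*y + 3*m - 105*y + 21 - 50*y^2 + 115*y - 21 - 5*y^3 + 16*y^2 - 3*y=-2*m^3 + m^2*(15 - y) + m*(8*y^2 + 19*y - 7) - 5*y^3 - 34*y^2 + 7*y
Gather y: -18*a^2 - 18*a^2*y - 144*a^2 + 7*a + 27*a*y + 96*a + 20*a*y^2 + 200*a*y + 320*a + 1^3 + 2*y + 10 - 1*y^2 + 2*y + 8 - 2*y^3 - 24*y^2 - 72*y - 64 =-162*a^2 + 423*a - 2*y^3 + y^2*(20*a - 25) + y*(-18*a^2 + 227*a - 68) - 45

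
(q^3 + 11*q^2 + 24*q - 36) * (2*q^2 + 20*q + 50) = 2*q^5 + 42*q^4 + 318*q^3 + 958*q^2 + 480*q - 1800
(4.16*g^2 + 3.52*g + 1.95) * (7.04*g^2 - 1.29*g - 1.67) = 29.2864*g^4 + 19.4144*g^3 + 2.24*g^2 - 8.3939*g - 3.2565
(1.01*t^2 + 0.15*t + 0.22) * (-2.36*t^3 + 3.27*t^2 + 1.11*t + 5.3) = -2.3836*t^5 + 2.9487*t^4 + 1.0924*t^3 + 6.2389*t^2 + 1.0392*t + 1.166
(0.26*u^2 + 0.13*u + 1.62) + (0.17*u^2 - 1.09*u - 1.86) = 0.43*u^2 - 0.96*u - 0.24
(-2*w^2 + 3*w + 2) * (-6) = 12*w^2 - 18*w - 12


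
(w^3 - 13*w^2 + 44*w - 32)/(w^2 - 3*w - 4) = (w^2 - 9*w + 8)/(w + 1)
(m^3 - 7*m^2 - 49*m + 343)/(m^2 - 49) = m - 7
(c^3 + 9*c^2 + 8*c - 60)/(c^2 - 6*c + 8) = (c^2 + 11*c + 30)/(c - 4)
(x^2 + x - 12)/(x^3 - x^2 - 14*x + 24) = 1/(x - 2)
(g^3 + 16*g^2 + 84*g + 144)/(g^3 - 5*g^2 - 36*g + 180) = (g^2 + 10*g + 24)/(g^2 - 11*g + 30)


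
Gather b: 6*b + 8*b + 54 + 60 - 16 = 14*b + 98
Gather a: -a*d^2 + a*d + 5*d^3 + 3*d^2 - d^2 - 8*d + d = a*(-d^2 + d) + 5*d^3 + 2*d^2 - 7*d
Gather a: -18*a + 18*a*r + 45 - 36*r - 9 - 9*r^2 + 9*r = a*(18*r - 18) - 9*r^2 - 27*r + 36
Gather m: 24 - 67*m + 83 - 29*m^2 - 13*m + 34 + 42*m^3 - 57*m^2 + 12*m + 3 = 42*m^3 - 86*m^2 - 68*m + 144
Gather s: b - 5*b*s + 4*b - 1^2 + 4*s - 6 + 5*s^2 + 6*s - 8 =5*b + 5*s^2 + s*(10 - 5*b) - 15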